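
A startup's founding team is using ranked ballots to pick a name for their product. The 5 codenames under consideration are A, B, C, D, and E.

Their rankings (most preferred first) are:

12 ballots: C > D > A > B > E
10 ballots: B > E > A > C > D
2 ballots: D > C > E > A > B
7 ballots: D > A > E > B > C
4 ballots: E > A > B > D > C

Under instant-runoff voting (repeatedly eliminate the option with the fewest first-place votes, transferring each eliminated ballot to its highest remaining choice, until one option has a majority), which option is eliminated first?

A

Round 1: C 12, B 10, D 9, E 4, A 0. A has the fewest and is eliminated.
Round 2: C 12, B 10, D 9, E 4. E has the fewest and is eliminated.
Round 3: B 14, C 12, D 9. D has the fewest and is eliminated.
Round 4: B 21, C 14. B has a majority.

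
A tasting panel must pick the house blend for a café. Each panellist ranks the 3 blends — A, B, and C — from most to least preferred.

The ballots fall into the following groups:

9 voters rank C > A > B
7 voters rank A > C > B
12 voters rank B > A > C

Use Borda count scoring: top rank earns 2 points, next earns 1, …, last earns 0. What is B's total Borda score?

Borda scores:
  A: 9·1 + 7·2 + 12·1 = 35
  B: 9·0 + 7·0 + 12·2 = 24
  C: 9·2 + 7·1 + 12·0 = 25

24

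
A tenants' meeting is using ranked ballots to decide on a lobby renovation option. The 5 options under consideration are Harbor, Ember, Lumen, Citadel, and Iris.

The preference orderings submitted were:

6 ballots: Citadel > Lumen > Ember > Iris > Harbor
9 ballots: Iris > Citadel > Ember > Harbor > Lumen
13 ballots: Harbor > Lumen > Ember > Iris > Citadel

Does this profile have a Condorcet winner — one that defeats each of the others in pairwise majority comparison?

Head-to-head results (28 voters total):
Harbor vs Ember: Ember wins 15–13.
Harbor vs Lumen: Harbor wins 22–6.
Harbor vs Citadel: Citadel wins 15–13.
Harbor vs Iris: Iris wins 15–13.
Ember vs Lumen: Lumen wins 19–9.
Ember vs Citadel: Citadel wins 15–13.
Ember vs Iris: Ember wins 19–9.
Lumen vs Citadel: Citadel wins 15–13.
Lumen vs Iris: Lumen wins 19–9.
Citadel vs Iris: Iris wins 22–6.
No candidate beats all others: Harbor beats Lumen beats Ember beats Harbor, a majority cycle.

No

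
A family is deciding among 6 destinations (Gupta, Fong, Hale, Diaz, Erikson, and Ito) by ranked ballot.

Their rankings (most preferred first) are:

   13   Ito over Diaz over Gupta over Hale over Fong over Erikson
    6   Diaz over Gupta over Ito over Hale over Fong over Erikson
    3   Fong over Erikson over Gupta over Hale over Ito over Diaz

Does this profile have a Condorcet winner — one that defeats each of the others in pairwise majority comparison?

Yes

Head-to-head results (22 voters total):
Gupta vs Fong: Gupta wins 19–3.
Gupta vs Hale: Gupta wins 22–0.
Gupta vs Diaz: Diaz wins 19–3.
Gupta vs Erikson: Gupta wins 19–3.
Gupta vs Ito: Ito wins 13–9.
Fong vs Hale: Hale wins 19–3.
Fong vs Diaz: Diaz wins 19–3.
Fong vs Erikson: Fong wins 22–0.
Fong vs Ito: Ito wins 19–3.
Hale vs Diaz: Diaz wins 19–3.
Hale vs Erikson: Hale wins 19–3.
Hale vs Ito: Ito wins 19–3.
Diaz vs Erikson: Diaz wins 19–3.
Diaz vs Ito: Ito wins 16–6.
Erikson vs Ito: Ito wins 19–3.
Ito beats each rival — Gupta (13–9), Fong (19–3), Hale (19–3), Diaz (16–6), Erikson (19–3) — so Ito is the Condorcet winner.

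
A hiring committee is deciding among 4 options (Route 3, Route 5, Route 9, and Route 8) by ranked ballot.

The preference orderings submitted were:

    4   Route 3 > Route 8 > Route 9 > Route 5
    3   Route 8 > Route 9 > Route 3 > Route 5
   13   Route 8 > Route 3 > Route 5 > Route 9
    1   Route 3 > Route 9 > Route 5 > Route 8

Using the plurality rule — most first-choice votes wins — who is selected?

Route 8

First-place vote totals:
  Route 3: 5
  Route 5: 0
  Route 9: 0
  Route 8: 16
Route 8 has the most first-place votes.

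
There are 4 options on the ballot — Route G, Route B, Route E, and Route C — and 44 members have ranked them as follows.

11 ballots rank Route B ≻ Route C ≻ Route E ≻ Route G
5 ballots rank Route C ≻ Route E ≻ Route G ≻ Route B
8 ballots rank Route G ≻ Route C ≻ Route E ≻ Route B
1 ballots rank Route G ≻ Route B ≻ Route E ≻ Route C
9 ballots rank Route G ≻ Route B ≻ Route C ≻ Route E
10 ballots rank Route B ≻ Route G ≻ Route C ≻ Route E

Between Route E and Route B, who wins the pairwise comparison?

Route B

Ballots ranking Route E above Route B: 5+8 = 13.
Ballots ranking Route B above Route E: 11+1+9+10 = 31.
Route B wins the head-to-head, 31–13.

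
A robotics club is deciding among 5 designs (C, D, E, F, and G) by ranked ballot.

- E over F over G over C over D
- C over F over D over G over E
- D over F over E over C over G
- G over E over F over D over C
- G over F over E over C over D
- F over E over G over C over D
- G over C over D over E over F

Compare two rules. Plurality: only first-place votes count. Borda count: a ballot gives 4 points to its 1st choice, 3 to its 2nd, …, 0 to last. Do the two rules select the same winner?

Plurality first-place counts: C 1, D 1, E 1, F 1, G 3 → G.
Borda totals: C 11, D 9, E 15, F 18, G 17 → F.
The two rules disagree: plurality picks G, Borda picks F.

No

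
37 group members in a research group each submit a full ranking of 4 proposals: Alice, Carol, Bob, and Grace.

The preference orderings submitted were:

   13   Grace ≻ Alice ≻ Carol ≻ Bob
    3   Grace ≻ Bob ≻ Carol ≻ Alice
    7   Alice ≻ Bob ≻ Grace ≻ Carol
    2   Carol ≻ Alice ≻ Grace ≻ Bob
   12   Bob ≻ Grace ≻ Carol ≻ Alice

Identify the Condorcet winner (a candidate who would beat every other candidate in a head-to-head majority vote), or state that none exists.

There is no Condorcet winner

Head-to-head results (37 voters total):
Alice vs Carol: Alice wins 20–17.
Alice vs Bob: Alice wins 22–15.
Alice vs Grace: Grace wins 28–9.
Carol vs Bob: Bob wins 22–15.
Carol vs Grace: Grace wins 35–2.
Bob vs Grace: Bob wins 19–18.
No candidate beats all others: Alice beats Bob beats Grace beats Alice, a majority cycle.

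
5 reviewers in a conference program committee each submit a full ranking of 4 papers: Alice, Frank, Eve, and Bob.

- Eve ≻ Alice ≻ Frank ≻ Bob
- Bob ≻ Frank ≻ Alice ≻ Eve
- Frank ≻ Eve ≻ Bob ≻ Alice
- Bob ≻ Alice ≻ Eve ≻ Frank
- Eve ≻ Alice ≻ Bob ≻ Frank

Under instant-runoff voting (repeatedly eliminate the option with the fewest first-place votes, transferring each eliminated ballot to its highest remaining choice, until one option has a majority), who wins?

Round 1: Eve 2, Bob 2, Frank 1, Alice 0. Alice has the fewest and is eliminated.
Round 2: Eve 2, Bob 2, Frank 1. Frank has the fewest and is eliminated.
Round 3: Eve 3, Bob 2. Eve has a majority.

Eve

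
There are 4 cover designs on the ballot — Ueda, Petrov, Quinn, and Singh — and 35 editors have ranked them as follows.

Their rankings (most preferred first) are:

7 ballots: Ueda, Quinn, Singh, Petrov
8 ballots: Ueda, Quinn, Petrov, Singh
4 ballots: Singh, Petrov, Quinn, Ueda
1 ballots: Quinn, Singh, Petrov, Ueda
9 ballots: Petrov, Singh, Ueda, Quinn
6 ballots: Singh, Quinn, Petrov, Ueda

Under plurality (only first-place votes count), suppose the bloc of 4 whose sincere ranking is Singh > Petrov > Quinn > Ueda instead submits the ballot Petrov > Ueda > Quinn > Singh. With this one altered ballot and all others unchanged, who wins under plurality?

First-place totals with the altered ballot: Ueda 15, Petrov 13, Quinn 1, Singh 6.
The winner is unchanged: still Ueda.

Ueda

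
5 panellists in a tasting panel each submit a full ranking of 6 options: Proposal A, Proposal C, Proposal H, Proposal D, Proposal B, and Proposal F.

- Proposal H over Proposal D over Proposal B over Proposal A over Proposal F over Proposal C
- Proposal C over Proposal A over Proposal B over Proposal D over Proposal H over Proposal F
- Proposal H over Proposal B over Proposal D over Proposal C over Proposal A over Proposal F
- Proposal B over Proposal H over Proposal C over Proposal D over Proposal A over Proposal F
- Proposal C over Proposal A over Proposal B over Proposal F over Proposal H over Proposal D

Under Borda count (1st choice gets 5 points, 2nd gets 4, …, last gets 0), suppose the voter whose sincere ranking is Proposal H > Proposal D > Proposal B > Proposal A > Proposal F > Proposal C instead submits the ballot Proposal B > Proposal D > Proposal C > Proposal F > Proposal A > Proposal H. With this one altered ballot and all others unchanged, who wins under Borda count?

Proposal B

Borda totals with the altered ballot: Proposal A 11, Proposal C 18, Proposal H 11, Proposal D 11, Proposal B 20, Proposal F 4.
The winner is unchanged: still Proposal B.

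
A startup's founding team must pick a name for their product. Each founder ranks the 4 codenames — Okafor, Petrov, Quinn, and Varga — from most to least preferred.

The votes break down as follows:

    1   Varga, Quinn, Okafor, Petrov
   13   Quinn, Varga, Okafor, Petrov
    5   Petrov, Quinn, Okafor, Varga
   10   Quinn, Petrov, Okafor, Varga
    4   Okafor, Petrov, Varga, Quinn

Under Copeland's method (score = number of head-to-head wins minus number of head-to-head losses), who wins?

Quinn

Pairwise results:
  Okafor vs Petrov: Okafor wins 18–15.
  Okafor vs Quinn: Quinn wins 29–4.
  Okafor vs Varga: Okafor wins 19–14.
  Petrov vs Quinn: Quinn wins 24–9.
  Petrov vs Varga: Petrov wins 19–14.
  Quinn vs Varga: Quinn wins 28–5.
Copeland scores (wins − losses):
  Okafor: 2 − 1 = 1
  Petrov: 1 − 2 = -1
  Quinn: 3 − 0 = 3
  Varga: 0 − 3 = -3
Quinn has the best Copeland score.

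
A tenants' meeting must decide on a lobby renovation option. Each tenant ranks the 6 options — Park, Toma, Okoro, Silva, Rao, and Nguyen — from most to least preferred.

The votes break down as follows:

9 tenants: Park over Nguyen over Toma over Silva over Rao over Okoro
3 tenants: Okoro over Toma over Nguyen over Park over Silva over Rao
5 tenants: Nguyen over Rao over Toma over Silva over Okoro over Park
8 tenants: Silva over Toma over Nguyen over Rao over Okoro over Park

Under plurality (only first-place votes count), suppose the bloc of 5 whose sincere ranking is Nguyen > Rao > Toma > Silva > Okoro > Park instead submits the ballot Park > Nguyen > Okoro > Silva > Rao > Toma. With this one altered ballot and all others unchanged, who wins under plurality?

First-place totals with the altered ballot: Park 14, Toma 0, Okoro 3, Silva 8, Rao 0, Nguyen 0.
The winner is unchanged: still Park.

Park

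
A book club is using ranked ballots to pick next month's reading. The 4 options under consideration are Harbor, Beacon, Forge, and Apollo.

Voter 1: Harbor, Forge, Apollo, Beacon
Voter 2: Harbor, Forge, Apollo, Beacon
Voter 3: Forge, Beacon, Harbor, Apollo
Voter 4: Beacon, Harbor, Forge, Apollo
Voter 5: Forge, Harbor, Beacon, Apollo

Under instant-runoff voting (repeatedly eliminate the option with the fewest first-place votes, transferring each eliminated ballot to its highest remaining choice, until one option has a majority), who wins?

Round 1: Harbor 2, Forge 2, Beacon 1, Apollo 0. Apollo has the fewest and is eliminated.
Round 2: Harbor 2, Forge 2, Beacon 1. Beacon has the fewest and is eliminated.
Round 3: Harbor 3, Forge 2. Harbor has a majority.

Harbor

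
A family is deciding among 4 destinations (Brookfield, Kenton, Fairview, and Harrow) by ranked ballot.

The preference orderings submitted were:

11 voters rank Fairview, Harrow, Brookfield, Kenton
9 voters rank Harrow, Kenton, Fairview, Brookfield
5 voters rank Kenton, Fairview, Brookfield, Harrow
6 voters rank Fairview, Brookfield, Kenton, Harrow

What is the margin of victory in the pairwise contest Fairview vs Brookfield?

Ballots ranking Fairview above Brookfield: 11+9+5+6 = 31.
Ballots ranking Brookfield above Fairview: 0.
Fairview wins 31–0, a margin of 31.

31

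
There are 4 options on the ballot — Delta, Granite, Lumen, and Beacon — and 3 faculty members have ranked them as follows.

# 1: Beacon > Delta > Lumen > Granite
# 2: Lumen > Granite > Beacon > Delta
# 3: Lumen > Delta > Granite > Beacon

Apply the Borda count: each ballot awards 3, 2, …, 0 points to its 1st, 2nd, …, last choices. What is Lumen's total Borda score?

7

Borda scores:
  Delta: 2 + 0 + 2 = 4
  Granite: 0 + 2 + 1 = 3
  Lumen: 1 + 3 + 3 = 7
  Beacon: 3 + 1 + 0 = 4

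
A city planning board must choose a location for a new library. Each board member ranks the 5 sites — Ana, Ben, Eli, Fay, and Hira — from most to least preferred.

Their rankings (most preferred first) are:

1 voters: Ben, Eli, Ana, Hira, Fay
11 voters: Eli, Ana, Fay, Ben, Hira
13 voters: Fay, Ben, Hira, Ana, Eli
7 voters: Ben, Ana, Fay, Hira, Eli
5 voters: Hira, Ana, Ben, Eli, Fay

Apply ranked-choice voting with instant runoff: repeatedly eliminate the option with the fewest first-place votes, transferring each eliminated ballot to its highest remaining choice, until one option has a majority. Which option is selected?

Round 1: Fay 13, Eli 11, Ben 8, Hira 5, Ana 0. Ana has the fewest and is eliminated.
Round 2: Fay 13, Eli 11, Ben 8, Hira 5. Hira has the fewest and is eliminated.
Round 3: Ben 13, Fay 13, Eli 11. Eli has the fewest and is eliminated.
Round 4: Fay 24, Ben 13. Fay has a majority.

Fay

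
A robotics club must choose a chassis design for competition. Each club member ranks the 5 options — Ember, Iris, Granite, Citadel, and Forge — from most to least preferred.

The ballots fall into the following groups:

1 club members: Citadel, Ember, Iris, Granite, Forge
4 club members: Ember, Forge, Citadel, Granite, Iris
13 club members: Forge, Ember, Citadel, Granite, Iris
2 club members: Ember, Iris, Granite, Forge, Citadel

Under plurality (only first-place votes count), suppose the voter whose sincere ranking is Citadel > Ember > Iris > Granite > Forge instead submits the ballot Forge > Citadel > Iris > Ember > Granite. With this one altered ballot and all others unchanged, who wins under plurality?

Forge

First-place totals with the altered ballot: Ember 6, Iris 0, Granite 0, Citadel 0, Forge 14.
The winner is unchanged: still Forge.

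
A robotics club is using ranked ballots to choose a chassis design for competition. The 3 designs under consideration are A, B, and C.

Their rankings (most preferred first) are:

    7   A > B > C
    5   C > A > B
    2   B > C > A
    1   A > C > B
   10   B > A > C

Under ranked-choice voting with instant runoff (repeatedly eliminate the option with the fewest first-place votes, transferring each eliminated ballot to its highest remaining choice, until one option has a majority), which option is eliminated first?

Round 1: B 12, A 8, C 5. C has the fewest and is eliminated.
Round 2: A 13, B 12. A has a majority.

C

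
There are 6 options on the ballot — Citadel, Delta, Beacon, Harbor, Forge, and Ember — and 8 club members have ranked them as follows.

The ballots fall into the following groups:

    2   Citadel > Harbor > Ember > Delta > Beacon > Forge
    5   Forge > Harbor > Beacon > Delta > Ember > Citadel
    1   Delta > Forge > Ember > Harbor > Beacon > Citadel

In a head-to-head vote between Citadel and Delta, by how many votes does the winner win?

4

Ballots ranking Citadel above Delta: 2.
Ballots ranking Delta above Citadel: 5+1 = 6.
Delta wins 6–2, a margin of 4.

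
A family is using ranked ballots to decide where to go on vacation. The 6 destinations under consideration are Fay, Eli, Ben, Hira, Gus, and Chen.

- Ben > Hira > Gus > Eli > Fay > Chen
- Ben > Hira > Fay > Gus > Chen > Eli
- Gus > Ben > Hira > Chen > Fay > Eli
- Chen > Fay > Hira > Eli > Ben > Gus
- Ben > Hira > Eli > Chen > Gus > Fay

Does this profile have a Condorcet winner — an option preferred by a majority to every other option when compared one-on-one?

Head-to-head results (5 voters total):
Fay vs Eli: Fay wins 3–2.
Fay vs Ben: Ben wins 4–1.
Fay vs Hira: Hira wins 4–1.
Fay vs Gus: Gus wins 3–2.
Fay vs Chen: Chen wins 3–2.
Eli vs Ben: Ben wins 4–1.
Eli vs Hira: Hira wins 5–0.
Eli vs Gus: Gus wins 3–2.
Eli vs Chen: Chen wins 3–2.
Ben vs Hira: Ben wins 4–1.
Ben vs Gus: Ben wins 4–1.
Ben vs Chen: Ben wins 4–1.
Hira vs Gus: Hira wins 4–1.
Hira vs Chen: Hira wins 4–1.
Gus vs Chen: Gus wins 3–2.
Ben beats each rival — Fay (4–1), Eli (4–1), Hira (4–1), Gus (4–1), Chen (4–1) — so Ben is the Condorcet winner.

Yes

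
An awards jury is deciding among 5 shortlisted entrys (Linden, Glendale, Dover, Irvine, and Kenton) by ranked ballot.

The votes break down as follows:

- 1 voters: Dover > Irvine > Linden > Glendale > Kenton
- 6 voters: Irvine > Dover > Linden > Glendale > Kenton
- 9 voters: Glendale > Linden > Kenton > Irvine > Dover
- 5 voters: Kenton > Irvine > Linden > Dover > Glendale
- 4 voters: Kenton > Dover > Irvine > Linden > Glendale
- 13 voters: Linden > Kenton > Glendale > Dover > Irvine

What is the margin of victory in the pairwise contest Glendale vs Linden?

20

Ballots ranking Glendale above Linden: 9.
Ballots ranking Linden above Glendale: 1+6+5+4+13 = 29.
Linden wins 29–9, a margin of 20.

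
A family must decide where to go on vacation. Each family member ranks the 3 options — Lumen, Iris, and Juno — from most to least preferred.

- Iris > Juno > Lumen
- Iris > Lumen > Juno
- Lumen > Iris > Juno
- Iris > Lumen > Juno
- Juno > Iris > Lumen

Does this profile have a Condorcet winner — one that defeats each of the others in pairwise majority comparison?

Head-to-head results (5 voters total):
Lumen vs Iris: Iris wins 4–1.
Lumen vs Juno: Lumen wins 3–2.
Iris vs Juno: Iris wins 4–1.
Iris beats each rival — Lumen (4–1), Juno (4–1) — so Iris is the Condorcet winner.

Yes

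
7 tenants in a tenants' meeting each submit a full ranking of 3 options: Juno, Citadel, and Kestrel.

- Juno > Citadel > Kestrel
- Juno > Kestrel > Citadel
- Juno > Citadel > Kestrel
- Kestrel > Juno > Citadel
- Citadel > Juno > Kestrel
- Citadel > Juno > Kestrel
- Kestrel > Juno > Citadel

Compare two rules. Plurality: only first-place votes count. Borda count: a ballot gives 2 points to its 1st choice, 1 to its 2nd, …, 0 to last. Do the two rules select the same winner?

Yes

Plurality first-place counts: Juno 3, Citadel 2, Kestrel 2 → Juno.
Borda totals: Juno 10, Citadel 6, Kestrel 5 → Juno.
The two rules agree on Juno.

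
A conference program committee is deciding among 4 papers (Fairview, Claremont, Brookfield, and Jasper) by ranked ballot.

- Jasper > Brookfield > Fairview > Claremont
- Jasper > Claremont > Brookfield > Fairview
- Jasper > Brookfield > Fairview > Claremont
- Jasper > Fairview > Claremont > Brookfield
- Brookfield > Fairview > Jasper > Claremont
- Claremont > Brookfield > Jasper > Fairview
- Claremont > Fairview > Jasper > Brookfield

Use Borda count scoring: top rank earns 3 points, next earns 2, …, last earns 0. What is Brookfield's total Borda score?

Borda scores:
  Fairview: 1 + 0 + 1 + 2 + 2 + 0 + 2 = 8
  Claremont: 0 + 2 + 0 + 1 + 0 + 3 + 3 = 9
  Brookfield: 2 + 1 + 2 + 0 + 3 + 2 + 0 = 10
  Jasper: 3 + 3 + 3 + 3 + 1 + 1 + 1 = 15

10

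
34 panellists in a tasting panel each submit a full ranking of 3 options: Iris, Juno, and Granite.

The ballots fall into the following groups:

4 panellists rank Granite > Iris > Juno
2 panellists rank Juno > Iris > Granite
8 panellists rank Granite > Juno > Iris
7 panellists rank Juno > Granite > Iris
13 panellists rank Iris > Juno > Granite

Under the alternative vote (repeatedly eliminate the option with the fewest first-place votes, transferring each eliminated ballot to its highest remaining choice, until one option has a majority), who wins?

Round 1: Iris 13, Granite 12, Juno 9. Juno has the fewest and is eliminated.
Round 2: Granite 19, Iris 15. Granite has a majority.

Granite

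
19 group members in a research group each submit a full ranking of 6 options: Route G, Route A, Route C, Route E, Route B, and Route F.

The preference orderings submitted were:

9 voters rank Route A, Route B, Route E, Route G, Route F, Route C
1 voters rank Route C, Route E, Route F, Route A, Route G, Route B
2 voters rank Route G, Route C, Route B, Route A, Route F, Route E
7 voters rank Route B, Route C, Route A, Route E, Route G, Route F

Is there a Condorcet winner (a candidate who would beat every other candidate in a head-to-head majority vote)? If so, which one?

None — there is no Condorcet winner

Head-to-head results (19 voters total):
Route G vs Route A: Route A wins 17–2.
Route G vs Route C: Route G wins 11–8.
Route G vs Route E: Route E wins 17–2.
Route G vs Route B: Route B wins 16–3.
Route G vs Route F: Route G wins 18–1.
Route A vs Route C: Route C wins 10–9.
Route A vs Route E: Route A wins 18–1.
Route A vs Route B: Route A wins 10–9.
Route A vs Route F: Route A wins 18–1.
Route C vs Route E: Route C wins 10–9.
Route C vs Route B: Route B wins 16–3.
Route C vs Route F: Route C wins 10–9.
Route E vs Route B: Route B wins 18–1.
Route E vs Route F: Route E wins 17–2.
Route B vs Route F: Route B wins 18–1.
No candidate beats all others: Route G beats Route C beats Route A beats Route G, a majority cycle.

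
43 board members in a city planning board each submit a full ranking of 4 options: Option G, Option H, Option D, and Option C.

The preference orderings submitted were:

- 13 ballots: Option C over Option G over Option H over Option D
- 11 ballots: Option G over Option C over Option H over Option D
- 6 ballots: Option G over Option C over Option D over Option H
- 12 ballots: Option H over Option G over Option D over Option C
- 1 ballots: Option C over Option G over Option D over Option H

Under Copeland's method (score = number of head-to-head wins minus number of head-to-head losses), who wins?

Pairwise results:
  Option G vs Option H: Option G wins 31–12.
  Option G vs Option D: Option G wins 43–0.
  Option G vs Option C: Option G wins 29–14.
  Option H vs Option D: Option H wins 36–7.
  Option H vs Option C: Option C wins 31–12.
  Option D vs Option C: Option C wins 31–12.
Copeland scores (wins − losses):
  Option G: 3 − 0 = 3
  Option H: 1 − 2 = -1
  Option D: 0 − 3 = -3
  Option C: 2 − 1 = 1
Option G has the best Copeland score.

Option G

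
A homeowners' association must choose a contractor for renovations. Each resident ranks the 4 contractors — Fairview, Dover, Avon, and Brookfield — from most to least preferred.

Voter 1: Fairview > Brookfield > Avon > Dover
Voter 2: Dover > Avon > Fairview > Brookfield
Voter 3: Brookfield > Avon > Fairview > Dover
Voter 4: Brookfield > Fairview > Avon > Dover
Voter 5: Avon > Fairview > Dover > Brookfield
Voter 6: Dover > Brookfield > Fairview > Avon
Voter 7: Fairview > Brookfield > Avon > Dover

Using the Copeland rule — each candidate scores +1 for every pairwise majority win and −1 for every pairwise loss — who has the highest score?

Pairwise results:
  Fairview vs Dover: Fairview wins 5–2.
  Fairview vs Avon: Fairview wins 4–3.
  Fairview vs Brookfield: Fairview wins 4–3.
  Dover vs Avon: Avon wins 5–2.
  Dover vs Brookfield: Brookfield wins 4–3.
  Avon vs Brookfield: Brookfield wins 5–2.
Copeland scores (wins − losses):
  Fairview: 3 − 0 = 3
  Dover: 0 − 3 = -3
  Avon: 1 − 2 = -1
  Brookfield: 2 − 1 = 1
Fairview has the best Copeland score.

Fairview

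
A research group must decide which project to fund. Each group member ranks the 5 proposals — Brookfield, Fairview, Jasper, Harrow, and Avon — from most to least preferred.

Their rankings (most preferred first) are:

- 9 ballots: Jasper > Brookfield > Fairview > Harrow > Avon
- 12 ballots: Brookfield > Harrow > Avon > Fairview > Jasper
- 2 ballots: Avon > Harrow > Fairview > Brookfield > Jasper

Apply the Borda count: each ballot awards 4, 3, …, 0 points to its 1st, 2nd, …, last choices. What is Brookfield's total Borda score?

Borda scores:
  Brookfield: 9·3 + 12·4 + 2·1 = 77
  Fairview: 9·2 + 12·1 + 2·2 = 34
  Jasper: 9·4 + 12·0 + 2·0 = 36
  Harrow: 9·1 + 12·3 + 2·3 = 51
  Avon: 9·0 + 12·2 + 2·4 = 32

77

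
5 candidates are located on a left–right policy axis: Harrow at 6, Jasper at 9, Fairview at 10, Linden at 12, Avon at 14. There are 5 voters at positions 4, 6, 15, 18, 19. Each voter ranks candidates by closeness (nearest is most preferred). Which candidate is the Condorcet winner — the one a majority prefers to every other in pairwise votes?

Avon

With single-peaked preferences on a line, the Condorcet winner is the candidate closest to the median voter.
The median voter (position 15) is closest to Avon at 14.
Check: Avon vs Jasper — voters closer to Avon: 3 of 5.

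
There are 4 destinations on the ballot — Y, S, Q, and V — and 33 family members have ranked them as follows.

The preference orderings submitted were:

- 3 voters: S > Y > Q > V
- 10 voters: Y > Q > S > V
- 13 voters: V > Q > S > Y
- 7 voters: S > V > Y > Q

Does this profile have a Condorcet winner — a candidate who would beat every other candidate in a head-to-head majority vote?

Head-to-head results (33 voters total):
Y vs S: S wins 23–10.
Y vs Q: Y wins 20–13.
Y vs V: V wins 20–13.
S vs Q: Q wins 23–10.
S vs V: S wins 20–13.
Q vs V: V wins 20–13.
No candidate beats all others: Y beats Q beats S beats Y, a majority cycle.

No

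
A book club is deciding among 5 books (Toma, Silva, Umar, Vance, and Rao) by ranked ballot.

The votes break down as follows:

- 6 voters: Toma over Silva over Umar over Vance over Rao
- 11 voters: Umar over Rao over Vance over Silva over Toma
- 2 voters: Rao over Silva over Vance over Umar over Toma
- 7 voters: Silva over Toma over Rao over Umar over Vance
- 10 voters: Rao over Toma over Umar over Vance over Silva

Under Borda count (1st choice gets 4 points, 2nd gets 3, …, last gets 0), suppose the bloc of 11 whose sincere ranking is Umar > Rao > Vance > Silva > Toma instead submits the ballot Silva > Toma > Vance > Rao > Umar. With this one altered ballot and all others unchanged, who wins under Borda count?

Toma

Borda totals with the altered ballot: Toma 108, Silva 96, Umar 41, Vance 42, Rao 73.
The switch changes the winner from Rao to Toma.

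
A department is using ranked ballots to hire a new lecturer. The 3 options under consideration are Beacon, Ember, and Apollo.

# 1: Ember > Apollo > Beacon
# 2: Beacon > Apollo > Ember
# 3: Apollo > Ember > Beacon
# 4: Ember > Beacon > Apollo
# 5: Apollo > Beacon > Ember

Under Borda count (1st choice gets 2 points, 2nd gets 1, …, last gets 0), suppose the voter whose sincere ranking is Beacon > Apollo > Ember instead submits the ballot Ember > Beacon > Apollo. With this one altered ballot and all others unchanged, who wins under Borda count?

Borda totals with the altered ballot: Beacon 3, Ember 7, Apollo 5.
The switch changes the winner from Apollo to Ember.

Ember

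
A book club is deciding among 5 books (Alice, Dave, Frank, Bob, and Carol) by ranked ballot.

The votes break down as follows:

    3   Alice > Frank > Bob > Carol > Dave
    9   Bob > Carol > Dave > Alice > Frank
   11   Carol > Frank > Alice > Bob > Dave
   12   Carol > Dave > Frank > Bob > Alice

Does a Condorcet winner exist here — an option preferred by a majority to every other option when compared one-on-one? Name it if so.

Carol

Head-to-head results (35 voters total):
Alice vs Dave: Dave wins 21–14.
Alice vs Frank: Frank wins 23–12.
Alice vs Bob: Bob wins 21–14.
Alice vs Carol: Carol wins 32–3.
Dave vs Frank: Dave wins 21–14.
Dave vs Bob: Bob wins 23–12.
Dave vs Carol: Carol wins 35–0.
Frank vs Bob: Frank wins 26–9.
Frank vs Carol: Carol wins 32–3.
Bob vs Carol: Carol wins 23–12.
Carol beats each rival — Alice (32–3), Dave (35–0), Frank (32–3), Bob (23–12) — so Carol is the Condorcet winner.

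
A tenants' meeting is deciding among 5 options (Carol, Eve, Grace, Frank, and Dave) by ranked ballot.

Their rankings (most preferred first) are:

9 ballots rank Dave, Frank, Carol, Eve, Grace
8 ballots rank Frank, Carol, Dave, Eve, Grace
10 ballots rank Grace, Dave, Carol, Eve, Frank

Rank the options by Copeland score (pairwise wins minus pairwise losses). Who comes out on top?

Pairwise results:
  Carol vs Eve: Carol wins 27–0.
  Carol vs Grace: Carol wins 17–10.
  Carol vs Frank: Frank wins 17–10.
  Carol vs Dave: Dave wins 19–8.
  Eve vs Grace: Eve wins 17–10.
  Eve vs Frank: Frank wins 17–10.
  Eve vs Dave: Dave wins 27–0.
  Grace vs Frank: Frank wins 17–10.
  Grace vs Dave: Dave wins 17–10.
  Frank vs Dave: Dave wins 19–8.
Copeland scores (wins − losses):
  Carol: 2 − 2 = 0
  Eve: 1 − 3 = -2
  Grace: 0 − 4 = -4
  Frank: 3 − 1 = 2
  Dave: 4 − 0 = 4
Dave has the best Copeland score.

Dave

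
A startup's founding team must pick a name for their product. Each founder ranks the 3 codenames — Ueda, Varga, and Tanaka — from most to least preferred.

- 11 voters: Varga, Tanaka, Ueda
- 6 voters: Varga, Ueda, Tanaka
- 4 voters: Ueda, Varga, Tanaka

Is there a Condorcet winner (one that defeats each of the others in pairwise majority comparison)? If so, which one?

Varga

Head-to-head results (21 voters total):
Ueda vs Varga: Varga wins 17–4.
Ueda vs Tanaka: Tanaka wins 11–10.
Varga vs Tanaka: Varga wins 21–0.
Varga beats each rival — Ueda (17–4), Tanaka (21–0) — so Varga is the Condorcet winner.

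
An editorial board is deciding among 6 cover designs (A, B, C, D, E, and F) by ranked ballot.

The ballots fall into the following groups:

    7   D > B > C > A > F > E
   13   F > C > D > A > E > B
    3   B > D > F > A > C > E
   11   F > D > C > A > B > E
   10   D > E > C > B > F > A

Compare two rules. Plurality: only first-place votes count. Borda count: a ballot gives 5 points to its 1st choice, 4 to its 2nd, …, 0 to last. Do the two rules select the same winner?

No

Plurality first-place counts: A 0, B 3, C 0, D 17, E 0, F 24 → F.
Borda totals: A 68, B 74, C 139, D 180, E 53, F 146 → D.
The two rules disagree: plurality picks F, Borda picks D.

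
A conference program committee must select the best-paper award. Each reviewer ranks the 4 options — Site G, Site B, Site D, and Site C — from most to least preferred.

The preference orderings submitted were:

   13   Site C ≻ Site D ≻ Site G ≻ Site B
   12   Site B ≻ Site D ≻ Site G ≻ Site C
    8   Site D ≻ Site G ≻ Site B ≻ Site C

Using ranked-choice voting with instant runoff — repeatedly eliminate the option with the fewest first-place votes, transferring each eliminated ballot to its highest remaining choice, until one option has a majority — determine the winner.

Round 1: Site C 13, Site B 12, Site D 8, Site G 0. Site G has the fewest and is eliminated.
Round 2: Site C 13, Site B 12, Site D 8. Site D has the fewest and is eliminated.
Round 3: Site B 20, Site C 13. Site B has a majority.

Site B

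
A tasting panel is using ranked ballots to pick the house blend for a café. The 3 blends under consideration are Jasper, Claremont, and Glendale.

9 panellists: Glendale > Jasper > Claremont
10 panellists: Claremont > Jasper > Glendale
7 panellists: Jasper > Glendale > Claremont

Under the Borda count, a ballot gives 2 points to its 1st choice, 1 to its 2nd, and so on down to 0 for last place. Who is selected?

Borda scores:
  Jasper: 9·1 + 10·1 + 7·2 = 33
  Claremont: 9·0 + 10·2 + 7·0 = 20
  Glendale: 9·2 + 10·0 + 7·1 = 25
Jasper has the highest total.

Jasper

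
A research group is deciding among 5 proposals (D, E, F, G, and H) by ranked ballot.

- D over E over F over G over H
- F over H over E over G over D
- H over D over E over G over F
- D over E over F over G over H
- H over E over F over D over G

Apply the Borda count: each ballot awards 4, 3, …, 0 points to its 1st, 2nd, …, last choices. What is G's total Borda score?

Borda scores:
  D: 4 + 0 + 3 + 4 + 1 = 12
  E: 3 + 2 + 2 + 3 + 3 = 13
  F: 2 + 4 + 0 + 2 + 2 = 10
  G: 1 + 1 + 1 + 1 + 0 = 4
  H: 0 + 3 + 4 + 0 + 4 = 11

4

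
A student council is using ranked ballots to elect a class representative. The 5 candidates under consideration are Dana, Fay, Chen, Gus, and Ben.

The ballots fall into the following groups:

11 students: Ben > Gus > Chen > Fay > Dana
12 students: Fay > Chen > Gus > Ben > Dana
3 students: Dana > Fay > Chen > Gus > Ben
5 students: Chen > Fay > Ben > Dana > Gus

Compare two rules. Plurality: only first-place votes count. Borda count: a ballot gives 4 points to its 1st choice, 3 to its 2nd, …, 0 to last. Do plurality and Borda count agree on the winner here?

No

Plurality first-place counts: Dana 3, Fay 12, Chen 5, Gus 0, Ben 11 → Fay.
Borda totals: Dana 17, Fay 83, Chen 84, Gus 60, Ben 66 → Chen.
The two rules disagree: plurality picks Fay, Borda picks Chen.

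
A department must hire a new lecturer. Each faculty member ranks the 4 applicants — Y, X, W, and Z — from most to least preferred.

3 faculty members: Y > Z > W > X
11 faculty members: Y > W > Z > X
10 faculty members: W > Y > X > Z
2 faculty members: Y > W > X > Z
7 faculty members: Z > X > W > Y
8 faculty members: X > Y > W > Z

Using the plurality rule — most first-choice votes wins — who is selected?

First-place vote totals:
  Y: 16
  X: 8
  W: 10
  Z: 7
Y has the most first-place votes.

Y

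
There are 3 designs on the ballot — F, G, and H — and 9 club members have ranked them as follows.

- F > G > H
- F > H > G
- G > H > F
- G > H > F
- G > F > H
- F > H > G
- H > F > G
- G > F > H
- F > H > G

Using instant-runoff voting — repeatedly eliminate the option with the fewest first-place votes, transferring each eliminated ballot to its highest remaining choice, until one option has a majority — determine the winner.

F

Round 1: F 4, G 4, H 1. H has the fewest and is eliminated.
Round 2: F 5, G 4. F has a majority.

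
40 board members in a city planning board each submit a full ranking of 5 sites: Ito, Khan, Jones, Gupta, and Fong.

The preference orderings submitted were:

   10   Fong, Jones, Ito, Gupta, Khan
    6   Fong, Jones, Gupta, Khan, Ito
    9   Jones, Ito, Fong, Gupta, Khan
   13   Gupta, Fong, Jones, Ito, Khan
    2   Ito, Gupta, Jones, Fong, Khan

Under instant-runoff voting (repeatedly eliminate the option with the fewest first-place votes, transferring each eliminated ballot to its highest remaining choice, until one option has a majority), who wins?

Fong

Round 1: Fong 16, Gupta 13, Jones 9, Ito 2, Khan 0. Khan has the fewest and is eliminated.
Round 2: Fong 16, Gupta 13, Jones 9, Ito 2. Ito has the fewest and is eliminated.
Round 3: Fong 16, Gupta 15, Jones 9. Jones has the fewest and is eliminated.
Round 4: Fong 25, Gupta 15. Fong has a majority.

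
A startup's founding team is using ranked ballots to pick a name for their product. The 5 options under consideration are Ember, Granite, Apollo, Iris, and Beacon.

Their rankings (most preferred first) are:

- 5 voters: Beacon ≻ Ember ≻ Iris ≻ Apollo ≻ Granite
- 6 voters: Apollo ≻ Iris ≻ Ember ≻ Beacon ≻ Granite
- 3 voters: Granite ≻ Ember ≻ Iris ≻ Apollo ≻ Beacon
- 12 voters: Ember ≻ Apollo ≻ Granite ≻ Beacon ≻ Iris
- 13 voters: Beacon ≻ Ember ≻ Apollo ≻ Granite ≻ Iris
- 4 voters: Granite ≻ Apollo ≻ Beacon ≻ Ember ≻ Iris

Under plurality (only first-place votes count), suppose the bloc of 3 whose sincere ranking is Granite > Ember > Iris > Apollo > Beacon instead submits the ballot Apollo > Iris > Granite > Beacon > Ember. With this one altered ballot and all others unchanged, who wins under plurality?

Beacon

First-place totals with the altered ballot: Ember 12, Granite 4, Apollo 9, Iris 0, Beacon 18.
The winner is unchanged: still Beacon.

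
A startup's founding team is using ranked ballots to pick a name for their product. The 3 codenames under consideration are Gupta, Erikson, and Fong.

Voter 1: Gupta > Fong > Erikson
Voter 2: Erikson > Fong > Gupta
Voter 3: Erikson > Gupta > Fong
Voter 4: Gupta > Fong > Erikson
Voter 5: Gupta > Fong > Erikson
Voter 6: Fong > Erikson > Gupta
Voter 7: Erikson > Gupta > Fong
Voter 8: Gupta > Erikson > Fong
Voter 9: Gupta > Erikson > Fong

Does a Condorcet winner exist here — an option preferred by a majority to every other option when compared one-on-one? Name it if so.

Head-to-head results (9 voters total):
Gupta vs Erikson: Gupta wins 5–4.
Gupta vs Fong: Gupta wins 7–2.
Erikson vs Fong: Erikson wins 5–4.
Gupta beats each rival — Erikson (5–4), Fong (7–2) — so Gupta is the Condorcet winner.

Gupta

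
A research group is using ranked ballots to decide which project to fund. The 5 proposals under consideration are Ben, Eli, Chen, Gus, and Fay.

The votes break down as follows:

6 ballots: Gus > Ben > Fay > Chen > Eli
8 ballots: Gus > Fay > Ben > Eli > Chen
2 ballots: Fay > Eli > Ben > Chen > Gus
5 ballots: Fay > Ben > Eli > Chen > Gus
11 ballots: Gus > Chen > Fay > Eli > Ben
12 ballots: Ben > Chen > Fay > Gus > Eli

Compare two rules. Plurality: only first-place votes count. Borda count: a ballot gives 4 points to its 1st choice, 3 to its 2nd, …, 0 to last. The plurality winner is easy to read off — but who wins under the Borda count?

Gus

Plurality first-place counts: Ben 12, Eli 0, Chen 0, Gus 25, Fay 7 → Gus.
Borda totals: Ben 101, Eli 35, Chen 82, Gus 112, Fay 110 → Gus.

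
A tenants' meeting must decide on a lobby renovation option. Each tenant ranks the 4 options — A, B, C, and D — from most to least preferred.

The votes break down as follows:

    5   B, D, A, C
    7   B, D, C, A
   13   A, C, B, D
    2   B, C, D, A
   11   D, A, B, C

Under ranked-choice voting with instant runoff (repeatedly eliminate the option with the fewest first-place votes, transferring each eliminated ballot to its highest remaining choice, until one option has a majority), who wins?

A

Round 1: B 14, A 13, D 11, C 0. C has the fewest and is eliminated.
Round 2: B 14, A 13, D 11. D has the fewest and is eliminated.
Round 3: A 24, B 14. A has a majority.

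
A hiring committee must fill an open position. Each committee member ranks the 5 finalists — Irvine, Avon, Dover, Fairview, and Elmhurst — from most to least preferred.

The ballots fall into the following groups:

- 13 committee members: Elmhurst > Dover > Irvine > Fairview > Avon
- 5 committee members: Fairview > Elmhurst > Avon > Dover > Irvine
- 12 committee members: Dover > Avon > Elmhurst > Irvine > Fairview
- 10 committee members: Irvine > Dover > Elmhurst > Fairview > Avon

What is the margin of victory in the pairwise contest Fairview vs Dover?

30

Ballots ranking Fairview above Dover: 5.
Ballots ranking Dover above Fairview: 13+12+10 = 35.
Dover wins 35–5, a margin of 30.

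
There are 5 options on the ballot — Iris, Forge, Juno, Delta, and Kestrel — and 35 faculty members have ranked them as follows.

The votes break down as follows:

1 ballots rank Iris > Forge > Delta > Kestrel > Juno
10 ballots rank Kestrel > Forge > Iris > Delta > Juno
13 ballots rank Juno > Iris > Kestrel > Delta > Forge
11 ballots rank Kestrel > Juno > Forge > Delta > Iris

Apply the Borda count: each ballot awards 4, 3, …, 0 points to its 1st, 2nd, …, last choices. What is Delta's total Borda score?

36

Borda scores:
  Iris: 4 + 10·2 + 13·3 + 11·0 = 63
  Forge: 3 + 10·3 + 13·0 + 11·2 = 55
  Juno: 0 + 10·0 + 13·4 + 11·3 = 85
  Delta: 2 + 10·1 + 13·1 + 11·1 = 36
  Kestrel: 1 + 10·4 + 13·2 + 11·4 = 111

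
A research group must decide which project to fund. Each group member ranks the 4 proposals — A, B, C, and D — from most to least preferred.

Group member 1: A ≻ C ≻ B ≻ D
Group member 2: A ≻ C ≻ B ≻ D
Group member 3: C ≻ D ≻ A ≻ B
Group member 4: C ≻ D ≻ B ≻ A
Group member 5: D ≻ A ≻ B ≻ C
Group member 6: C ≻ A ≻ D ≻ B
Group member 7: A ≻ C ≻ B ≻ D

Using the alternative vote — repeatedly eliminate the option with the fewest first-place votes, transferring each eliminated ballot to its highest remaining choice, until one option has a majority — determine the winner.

Round 1: A 3, C 3, D 1, B 0. B has the fewest and is eliminated.
Round 2: A 3, C 3, D 1. D has the fewest and is eliminated.
Round 3: A 4, C 3. A has a majority.

A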